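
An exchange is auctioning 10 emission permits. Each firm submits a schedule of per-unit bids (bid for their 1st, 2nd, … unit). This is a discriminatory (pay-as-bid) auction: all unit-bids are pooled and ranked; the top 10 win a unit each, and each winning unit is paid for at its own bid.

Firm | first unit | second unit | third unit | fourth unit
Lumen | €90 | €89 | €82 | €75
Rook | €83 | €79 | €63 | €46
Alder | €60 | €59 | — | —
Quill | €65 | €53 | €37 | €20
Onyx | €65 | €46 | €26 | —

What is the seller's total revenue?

Total revenue: €751

Merging the schedules and taking the best 10: 90 (Lumen-1), 89 (Lumen-2), 83 (Rook-1), 82 (Lumen-3), 79 (Rook-2), 75 (Lumen-4), 65 (Quill-1), 65 (Onyx-1), 63 (Rook-3), 60 (Alder-1)
Next rejected bid: €59 (not a price — pay-as-bid).
Each winning unit pays its own bid.
Revenue = 90 + 89 + 83 + 82 + 79 + 75 + 65 + 65 + 63 + 60 = €751.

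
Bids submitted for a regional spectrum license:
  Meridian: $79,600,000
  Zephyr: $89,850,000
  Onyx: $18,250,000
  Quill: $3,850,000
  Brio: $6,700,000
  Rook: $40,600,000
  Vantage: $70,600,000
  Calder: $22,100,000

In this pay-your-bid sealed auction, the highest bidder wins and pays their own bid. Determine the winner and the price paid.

Rule: the highest bidder wins and pays their own bid.
Bids in order: 89,850,000 (Zephyr) > 79,600,000 (Meridian) > 70,600,000 (Vantage) > 40,600,000 (Rook) > 22,100,000 (Calder) > 18,250,000 (Onyx) > …
Zephyr has the highest bid and pays exactly that: $89,850,000.

Zephyr pays $89,850,000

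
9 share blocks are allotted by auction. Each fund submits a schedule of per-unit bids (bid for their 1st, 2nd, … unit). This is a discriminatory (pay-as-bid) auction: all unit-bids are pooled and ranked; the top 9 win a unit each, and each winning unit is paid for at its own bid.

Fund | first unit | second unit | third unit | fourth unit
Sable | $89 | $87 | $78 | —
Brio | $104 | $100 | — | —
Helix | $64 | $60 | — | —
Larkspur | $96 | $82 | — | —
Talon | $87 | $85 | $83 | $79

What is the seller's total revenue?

Total revenue: $813

All unit-bids, highest first — top 9: 104 (Brio-1), 100 (Brio-2), 96 (Larkspur-1), 89 (Sable-1), 87 (Sable-2), 87 (Talon-1), 85 (Talon-2), 83 (Talon-3), 82 (Larkspur-2)
Next rejected bid: $79 (not a price — pay-as-bid).
Each winning unit pays its own bid.
Revenue = 104 + 100 + 96 + 89 + 87 + 87 + 85 + 83 + 82 = $813.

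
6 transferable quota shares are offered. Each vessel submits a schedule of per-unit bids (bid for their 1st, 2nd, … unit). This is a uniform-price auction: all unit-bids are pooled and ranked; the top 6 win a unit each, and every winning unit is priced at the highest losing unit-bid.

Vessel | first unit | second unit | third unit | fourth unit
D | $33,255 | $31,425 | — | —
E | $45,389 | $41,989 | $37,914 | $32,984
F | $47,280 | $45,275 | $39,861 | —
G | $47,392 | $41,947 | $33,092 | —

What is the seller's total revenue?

Total revenue: $239,166

All unit-bids, highest first — top 6: 47,392 (G-1), 47,280 (F-1), 45,389 (E-1), 45,275 (F-2), 41,989 (E-2), 41,947 (G-2)
The (k+1)-th unit-bid is $39,861.
Allocation: E 2, F 2, G 2. Every unit priced at $39,861.
Revenue = 6 × 39,861 = $239,166.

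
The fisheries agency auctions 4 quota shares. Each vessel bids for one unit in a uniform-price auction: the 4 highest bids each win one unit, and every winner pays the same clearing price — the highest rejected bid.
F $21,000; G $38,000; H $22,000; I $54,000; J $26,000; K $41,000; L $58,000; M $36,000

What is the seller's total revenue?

Total revenue: $144,000

Sorting: 58,000 (L), 54,000 (I), 41,000 (K), 38,000 (G), 36,000 (M), 26,000 (J), …
The 4 highest are L, I, K, G.
Clearing price = highest rejected bid = $36,000.
Total revenue = 4 × $36,000 = $144,000.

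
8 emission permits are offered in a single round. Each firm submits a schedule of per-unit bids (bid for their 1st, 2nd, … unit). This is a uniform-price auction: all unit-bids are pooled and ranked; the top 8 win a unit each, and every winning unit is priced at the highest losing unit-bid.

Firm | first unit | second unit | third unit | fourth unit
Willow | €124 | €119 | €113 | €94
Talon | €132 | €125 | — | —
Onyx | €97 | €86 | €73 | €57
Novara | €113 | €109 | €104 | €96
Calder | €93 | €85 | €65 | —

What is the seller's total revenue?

Merging the schedules and taking the best 8: 132 (Talon-1), 125 (Talon-2), 124 (Willow-1), 119 (Willow-2), 113 (Willow-3), 113 (Novara-1), 109 (Novara-2), 104 (Novara-3)
The (k+1)-th unit-bid is €97.
Allocation: Novara 3, Talon 2, Willow 3. Every unit priced at €97.
Revenue = 8 × 97 = €776.

Total revenue: €776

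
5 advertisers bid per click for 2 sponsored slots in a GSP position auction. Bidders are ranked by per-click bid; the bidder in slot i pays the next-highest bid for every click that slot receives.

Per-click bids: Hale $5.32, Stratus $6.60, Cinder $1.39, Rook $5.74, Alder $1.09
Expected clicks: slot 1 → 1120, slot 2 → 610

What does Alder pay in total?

Alder pays $0.00

Per-click bids in order: $6.60 (Stratus) > $5.74 (Rook) > $5.32 (Hale) > …
Alder ranks below slot 2 → no slot, pays nothing.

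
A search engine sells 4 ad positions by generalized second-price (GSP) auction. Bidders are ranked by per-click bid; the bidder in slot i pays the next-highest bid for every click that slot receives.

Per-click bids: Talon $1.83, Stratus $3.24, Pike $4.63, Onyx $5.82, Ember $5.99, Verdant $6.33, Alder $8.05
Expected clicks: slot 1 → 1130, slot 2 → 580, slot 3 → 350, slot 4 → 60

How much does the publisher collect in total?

Per-click bids in order: $8.05 (Alder) > $6.33 (Verdant) > $5.99 (Ember) > $5.82 (Onyx) > $4.63 (Pike) > …
Slot 1: Alder pays $6.33 × 1130 = $7152.90
Slot 2: Verdant pays $5.99 × 580 = $3474.20
Slot 3: Ember pays $5.82 × 350 = $2037.00
Slot 4: Onyx pays $4.63 × 60 = $277.80
Total = $12941.90

Total revenue: $12941.90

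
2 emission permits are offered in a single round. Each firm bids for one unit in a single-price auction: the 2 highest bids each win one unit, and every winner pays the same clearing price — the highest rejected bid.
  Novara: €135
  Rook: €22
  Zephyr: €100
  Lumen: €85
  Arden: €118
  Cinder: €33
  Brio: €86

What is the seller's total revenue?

Total revenue: €200

Ordering the bids: 135 (Novara), 118 (Arden), 100 (Zephyr), 86 (Brio), …
The 2 highest are Novara, Arden.
Highest unsuccessful bid: €100 → clearing price.
Total revenue = 2 × €100 = €200.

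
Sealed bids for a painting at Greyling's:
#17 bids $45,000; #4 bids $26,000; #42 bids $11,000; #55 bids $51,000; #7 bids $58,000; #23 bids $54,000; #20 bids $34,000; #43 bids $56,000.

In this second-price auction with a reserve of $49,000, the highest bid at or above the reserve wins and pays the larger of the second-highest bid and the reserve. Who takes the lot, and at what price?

Sorting bids: 58,000 (#7) > 56,000 (#43) > 54,000 (#23) > 51,000 (#55) > 45,000 (#17) > 34,000 (#20) > …
Highest eligible bid: #7 at $58,000.
Second-highest bid $56,000 exceeds the reserve $49,000 → payment $56,000.

#7 pays $56,000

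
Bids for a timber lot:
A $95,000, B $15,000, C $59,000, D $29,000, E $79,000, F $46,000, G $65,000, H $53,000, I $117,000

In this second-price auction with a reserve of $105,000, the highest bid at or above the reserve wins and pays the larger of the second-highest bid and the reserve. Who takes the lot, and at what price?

I pays $105,000

Bids ranked: 117,000 (I) > 95,000 (A) > 79,000 (E) > 65,000 (G) > 59,000 (C) > 53,000 (H) > …
I has the top bid at or above the reserve ($117,000).
max(second-highest $95,000, reserve $105,000) = $105,000.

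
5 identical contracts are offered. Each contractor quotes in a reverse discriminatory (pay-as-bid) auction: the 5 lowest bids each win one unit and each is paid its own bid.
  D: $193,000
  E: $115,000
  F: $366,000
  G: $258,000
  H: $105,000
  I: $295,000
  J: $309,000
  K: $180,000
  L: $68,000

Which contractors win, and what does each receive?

Ordering the bids: 68,000 (L), 105,000 (H), 115,000 (E), 180,000 (K), 193,000 (D), 258,000 (G), 295,000 (I), …
Winners (5 units): L, H, E, K, D.
Each winner is paid its own bid: L $68,000, H $105,000, E $115,000, K $180,000, D $193,000.

L $68,000, H $105,000, E $115,000, K $180,000, D $193,000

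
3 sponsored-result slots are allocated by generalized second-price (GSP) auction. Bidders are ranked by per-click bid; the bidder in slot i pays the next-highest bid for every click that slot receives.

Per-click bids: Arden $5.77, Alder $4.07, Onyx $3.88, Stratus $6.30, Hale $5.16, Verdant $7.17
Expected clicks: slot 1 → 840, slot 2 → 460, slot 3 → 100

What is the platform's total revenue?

Ranked by bid: $7.17 (Verdant) > $6.30 (Stratus) > $5.77 (Arden) > $5.16 (Hale) > …
Slot 1: Verdant pays $6.30 × 840 = $5292.00
Slot 2: Stratus pays $5.77 × 460 = $2654.20
Slot 3: Arden pays $5.16 × 100 = $516.00
Total = $8462.20

Total revenue: $8462.20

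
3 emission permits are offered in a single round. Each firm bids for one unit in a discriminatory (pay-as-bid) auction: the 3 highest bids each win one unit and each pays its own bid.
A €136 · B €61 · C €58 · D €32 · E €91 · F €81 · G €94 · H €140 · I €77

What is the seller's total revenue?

Sorting: 140 (H), 136 (A), 94 (G), 91 (E), 81 (F), …
Top 3: H, A, G.
Total revenue = 140 + 136 + 94 = €370.

Total revenue: €370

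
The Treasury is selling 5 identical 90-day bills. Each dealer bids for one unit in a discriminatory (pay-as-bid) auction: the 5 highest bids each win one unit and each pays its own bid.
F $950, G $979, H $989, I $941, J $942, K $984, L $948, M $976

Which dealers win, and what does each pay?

H $989, K $984, G $979, M $976, F $950

Sorting: 989 (H), 984 (K), 979 (G), 976 (M), 950 (F), 948 (L), 942 (J), …
Top 5: H, K, G, M, F.
Each winner pays its own bid: H $989, K $984, G $979, M $976, F $950.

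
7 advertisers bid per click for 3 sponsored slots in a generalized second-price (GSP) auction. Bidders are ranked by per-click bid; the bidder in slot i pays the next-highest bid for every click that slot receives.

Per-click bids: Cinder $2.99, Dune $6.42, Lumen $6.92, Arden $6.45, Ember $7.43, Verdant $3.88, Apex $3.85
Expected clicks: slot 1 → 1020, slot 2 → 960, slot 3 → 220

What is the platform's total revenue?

Sorting advertisers: $7.43 (Ember) > $6.92 (Lumen) > $6.45 (Arden) > $6.42 (Dune) > …
Slot 1: Ember pays $6.92 × 1020 = $7058.40
Slot 2: Lumen pays $6.45 × 960 = $6192.00
Slot 3: Arden pays $6.42 × 220 = $1412.40
Total = $14662.80

Total revenue: $14662.80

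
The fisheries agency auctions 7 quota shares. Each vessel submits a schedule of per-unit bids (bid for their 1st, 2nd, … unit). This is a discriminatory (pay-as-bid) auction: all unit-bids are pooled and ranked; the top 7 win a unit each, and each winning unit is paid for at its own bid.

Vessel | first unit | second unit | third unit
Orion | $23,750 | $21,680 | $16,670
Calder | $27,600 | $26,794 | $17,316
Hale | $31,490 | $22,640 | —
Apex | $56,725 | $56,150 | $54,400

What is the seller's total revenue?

Total revenue: $276,909

All unit-bids, highest first — top 7: 56,725 (Apex-1), 56,150 (Apex-2), 54,400 (Apex-3), 31,490 (Hale-1), 27,600 (Calder-1), 26,794 (Calder-2), 23,750 (Orion-1)
Next rejected bid: $22,640 (not a price — pay-as-bid).
Each winning unit pays its own bid.
Revenue = 56,725 + 56,150 + 54,400 + 31,490 + 27,600 + 26,794 + 23,750 = $276,909.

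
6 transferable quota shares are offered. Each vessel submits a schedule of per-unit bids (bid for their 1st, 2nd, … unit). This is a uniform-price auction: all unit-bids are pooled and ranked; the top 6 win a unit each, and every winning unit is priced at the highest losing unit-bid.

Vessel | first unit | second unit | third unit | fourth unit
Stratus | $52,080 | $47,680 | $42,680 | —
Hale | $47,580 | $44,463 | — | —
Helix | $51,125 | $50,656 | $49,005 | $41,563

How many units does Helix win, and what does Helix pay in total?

Helix: 3 units, pays $133,389

Pooled unit-bids ranked (top 6): 52,080 (Stratus-1), 51,125 (Helix-1), 50,656 (Helix-2), 49,005 (Helix-3), 47,680 (Stratus-2), 47,580 (Hale-1)
The (k+1)-th unit-bid is $44,463.
Helix wins 3 unit(s) at $44,463 each.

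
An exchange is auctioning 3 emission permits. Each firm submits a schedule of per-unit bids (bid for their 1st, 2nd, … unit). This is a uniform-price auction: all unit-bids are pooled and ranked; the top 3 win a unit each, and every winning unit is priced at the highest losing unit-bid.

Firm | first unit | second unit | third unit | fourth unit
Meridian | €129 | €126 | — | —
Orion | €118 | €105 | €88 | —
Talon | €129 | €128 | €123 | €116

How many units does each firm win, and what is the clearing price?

Meridian 1, Talon 2; clearing price €126

Pooled unit-bids ranked (top 3): 129 (Meridian-1), 129 (Talon-1), 128 (Talon-2)
Highest rejected unit-bid = €126.
Allocation: Meridian 1, Talon 2.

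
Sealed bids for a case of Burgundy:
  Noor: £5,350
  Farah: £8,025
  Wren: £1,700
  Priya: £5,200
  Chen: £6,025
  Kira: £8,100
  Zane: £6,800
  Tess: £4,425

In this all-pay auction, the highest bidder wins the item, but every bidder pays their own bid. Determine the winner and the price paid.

Sorting bids: 8,100 (Kira) > 8,025 (Farah) > 6,800 (Zane) > 6,025 (Chen) > 5,350 (Noor) > 5,200 (Priya) > …
Kira wins with the top bid; all bids are sunk regardless.

Kira pays £8,100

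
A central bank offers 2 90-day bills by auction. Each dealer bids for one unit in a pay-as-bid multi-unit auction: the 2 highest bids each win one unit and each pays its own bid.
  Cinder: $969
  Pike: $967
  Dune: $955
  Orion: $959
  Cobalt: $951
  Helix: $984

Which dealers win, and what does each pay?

Bids ranked high→low: 984 (Helix), 969 (Cinder), 967 (Pike), 959 (Orion), …
Top 2: Helix, Cinder.
Each winner pays its own bid: Helix $984, Cinder $969.

Helix $984, Cinder $969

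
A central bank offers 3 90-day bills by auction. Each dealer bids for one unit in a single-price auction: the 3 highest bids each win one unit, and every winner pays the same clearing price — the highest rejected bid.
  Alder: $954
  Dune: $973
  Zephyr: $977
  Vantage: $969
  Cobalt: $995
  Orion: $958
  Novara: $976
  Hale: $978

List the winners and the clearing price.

Ordering the bids: 995 (Cobalt), 978 (Hale), 977 (Zephyr), 976 (Novara), 973 (Dune), …
Top 3: Cobalt, Hale, Zephyr.
Clearing price = highest rejected bid = $976.

Cobalt, Hale, Zephyr; each pays $976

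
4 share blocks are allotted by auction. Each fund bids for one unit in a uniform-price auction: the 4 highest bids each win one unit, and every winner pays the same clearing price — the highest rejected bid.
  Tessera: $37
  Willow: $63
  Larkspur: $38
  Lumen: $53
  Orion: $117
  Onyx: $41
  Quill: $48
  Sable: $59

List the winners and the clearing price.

Orion, Willow, Sable, Lumen; each pays $48

Bids ranked high→low: 117 (Orion), 63 (Willow), 59 (Sable), 53 (Lumen), 48 (Quill), 41 (Onyx), …
Top 4: Orion, Willow, Sable, Lumen.
Highest unsuccessful bid: $48 → clearing price.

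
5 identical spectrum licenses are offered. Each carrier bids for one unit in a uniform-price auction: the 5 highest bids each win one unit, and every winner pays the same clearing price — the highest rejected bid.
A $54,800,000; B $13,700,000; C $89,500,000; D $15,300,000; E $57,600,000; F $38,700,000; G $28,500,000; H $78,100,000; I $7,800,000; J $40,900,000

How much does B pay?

Ordering the bids: 89,500,000 (C), 78,100,000 (H), 57,600,000 (E), 54,800,000 (A), 40,900,000 (J), 38,700,000 (F), 28,500,000 (G), …
Winners (5 units): C, H, E, A, J.
First losing bid is F's $38,700,000, which sets the uniform price.
B does not win → pays $0.

B pays $0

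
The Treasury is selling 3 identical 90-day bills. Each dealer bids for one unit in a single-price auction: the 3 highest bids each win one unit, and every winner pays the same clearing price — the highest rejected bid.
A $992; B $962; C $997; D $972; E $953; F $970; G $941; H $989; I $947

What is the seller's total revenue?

Total revenue: $2,916

Sorting: 997 (C), 992 (A), 989 (H), 972 (D), 970 (F), …
Winners (3 units): C, A, H.
Highest unsuccessful bid: $972 → clearing price.
Total revenue = 3 × $972 = $2,916.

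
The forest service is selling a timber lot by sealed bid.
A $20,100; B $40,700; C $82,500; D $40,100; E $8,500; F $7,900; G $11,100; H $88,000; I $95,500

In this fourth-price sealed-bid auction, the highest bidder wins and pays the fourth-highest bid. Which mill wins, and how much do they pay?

I pays $40,700

Rule: the highest bidder wins and pays the fourth-highest bid.
Sorting bids: 95,500 (I) > 88,000 (H) > 82,500 (C) > 40,700 (B) > 40,100 (D) > 20,100 (A) > …
I is highest; pays the fourth-highest bid, $40,700.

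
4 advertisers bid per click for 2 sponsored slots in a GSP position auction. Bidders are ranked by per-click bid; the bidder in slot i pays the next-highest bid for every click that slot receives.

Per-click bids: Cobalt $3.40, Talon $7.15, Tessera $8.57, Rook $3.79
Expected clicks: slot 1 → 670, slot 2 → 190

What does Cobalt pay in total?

Sorting advertisers: $8.57 (Tessera) > $7.15 (Talon) > $3.79 (Rook) > …
Cobalt ranks below slot 2 → no slot, pays nothing.

Cobalt pays $0.00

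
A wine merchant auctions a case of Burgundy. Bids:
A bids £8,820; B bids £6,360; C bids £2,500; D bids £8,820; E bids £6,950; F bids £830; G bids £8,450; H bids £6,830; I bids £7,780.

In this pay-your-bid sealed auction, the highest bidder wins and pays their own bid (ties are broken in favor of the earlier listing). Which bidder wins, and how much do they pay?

A pays £8,820

Bids ranked: 8,820 (A) > 8,820 (D) > 8,450 (G) > 7,780 (I) > 6,950 (E) > 6,830 (H) > …
A and D tie at £8,820; tie-break gives it to A.
A has the highest bid and pays exactly that: £8,820.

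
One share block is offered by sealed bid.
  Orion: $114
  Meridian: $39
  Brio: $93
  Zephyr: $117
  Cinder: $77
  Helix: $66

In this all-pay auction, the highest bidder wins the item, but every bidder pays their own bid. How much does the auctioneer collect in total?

Rule: the highest bidder wins the item, but every bidder pays their own bid.
Sorting bids: 117 (Zephyr) > 114 (Orion) > 93 (Brio) > 77 (Cinder) > 66 (Helix) > 39 (Meridian)
Every bidder forfeits their bid regardless of winning.
Revenue = 114 + 39 + 93 + 117 + 77 + 66 = $506.

Total revenue: $506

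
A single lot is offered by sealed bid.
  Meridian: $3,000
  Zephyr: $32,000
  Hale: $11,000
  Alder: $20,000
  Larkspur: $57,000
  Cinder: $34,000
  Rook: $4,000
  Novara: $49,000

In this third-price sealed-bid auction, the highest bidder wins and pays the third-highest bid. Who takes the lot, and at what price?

Bids ranked: 57,000 (Larkspur) > 49,000 (Novara) > 34,000 (Cinder) > 32,000 (Zephyr) > 20,000 (Alder) > 11,000 (Hale) > …
Larkspur is highest; pays the third-highest bid, $34,000.

Larkspur pays $34,000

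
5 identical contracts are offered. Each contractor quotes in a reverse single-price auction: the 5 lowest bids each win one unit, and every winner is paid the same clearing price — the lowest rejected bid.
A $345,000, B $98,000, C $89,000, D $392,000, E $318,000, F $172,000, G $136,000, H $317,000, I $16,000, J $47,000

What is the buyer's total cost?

Sorting: 16,000 (I), 47,000 (J), 89,000 (C), 98,000 (B), 136,000 (G), 172,000 (F), 317,000 (H), …
Winners (5 units): I, J, C, B, G.
First losing bid is F's $172,000, which sets the uniform price.
Total cost = 5 × $172,000 = $860,000.

Total cost: $860,000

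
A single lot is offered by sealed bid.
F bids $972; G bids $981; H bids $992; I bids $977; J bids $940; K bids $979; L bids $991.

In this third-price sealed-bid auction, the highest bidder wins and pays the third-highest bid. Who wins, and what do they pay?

Third-price sealed-bid auction: the highest bidder wins and pays the third-highest bid.
Bids in order: 992 (H) > 991 (L) > 981 (G) > 979 (K) > 977 (I) > 972 (F) > …
H wins; payment is bid #3 in the ranking = $981.

H pays $981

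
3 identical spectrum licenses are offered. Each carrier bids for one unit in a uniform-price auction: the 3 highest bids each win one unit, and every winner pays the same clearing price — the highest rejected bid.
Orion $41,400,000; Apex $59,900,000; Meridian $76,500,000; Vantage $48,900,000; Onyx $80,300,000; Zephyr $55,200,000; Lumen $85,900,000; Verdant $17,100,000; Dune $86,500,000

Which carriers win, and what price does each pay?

Dune, Lumen, Onyx; each pays $76,500,000

Ordering the bids: 86,500,000 (Dune), 85,900,000 (Lumen), 80,300,000 (Onyx), 76,500,000 (Meridian), 59,900,000 (Apex), …
The 3 highest are Dune, Lumen, Onyx.
First losing bid is Meridian's $76,500,000, which sets the uniform price.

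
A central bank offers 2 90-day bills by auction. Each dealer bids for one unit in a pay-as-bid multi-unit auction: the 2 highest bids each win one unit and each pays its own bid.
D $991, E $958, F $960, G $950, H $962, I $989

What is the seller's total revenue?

Bids ranked high→low: 991 (D), 989 (I), 962 (H), 960 (F), …
Winners (2 units): D, I.
Total revenue = 991 + 989 = $1,980.

Total revenue: $1,980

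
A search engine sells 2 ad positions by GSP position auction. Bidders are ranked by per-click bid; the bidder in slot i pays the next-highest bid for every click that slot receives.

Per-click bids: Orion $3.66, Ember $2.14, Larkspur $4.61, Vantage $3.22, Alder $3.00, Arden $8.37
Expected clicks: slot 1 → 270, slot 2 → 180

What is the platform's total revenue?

Total revenue: $1903.50

Ranked by bid: $8.37 (Arden) > $4.61 (Larkspur) > $3.66 (Orion) > …
Slot 1: Arden pays $4.61 × 270 = $1244.70
Slot 2: Larkspur pays $3.66 × 180 = $658.80
Total = $1903.50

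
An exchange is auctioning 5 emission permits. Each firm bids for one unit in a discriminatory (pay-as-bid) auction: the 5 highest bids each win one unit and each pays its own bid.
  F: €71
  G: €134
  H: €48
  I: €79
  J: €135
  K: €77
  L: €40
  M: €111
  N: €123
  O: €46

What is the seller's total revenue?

Ordering the bids: 135 (J), 134 (G), 123 (N), 111 (M), 79 (I), 77 (K), 71 (F), …
Top 5: J, G, N, M, I.
Total revenue = 135 + 134 + 123 + 111 + 79 = €582.

Total revenue: €582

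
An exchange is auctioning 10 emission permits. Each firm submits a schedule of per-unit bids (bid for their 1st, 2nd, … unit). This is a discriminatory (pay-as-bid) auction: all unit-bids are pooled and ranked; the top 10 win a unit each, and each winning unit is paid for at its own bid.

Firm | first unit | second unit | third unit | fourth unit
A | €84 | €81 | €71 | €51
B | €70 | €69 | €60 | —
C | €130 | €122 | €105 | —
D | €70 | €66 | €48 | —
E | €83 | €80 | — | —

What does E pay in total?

E pays €163

Pooled unit-bids ranked (top 10): 130 (C-1), 122 (C-2), 105 (C-3), 84 (A-1), 83 (E-1), 81 (A-2), 80 (E-2), 71 (A-3), 70 (B-1), 70 (D-1)
Next rejected bid: €69 (not a price — pay-as-bid).
E's winning unit-bids: 83 + 80 = €163.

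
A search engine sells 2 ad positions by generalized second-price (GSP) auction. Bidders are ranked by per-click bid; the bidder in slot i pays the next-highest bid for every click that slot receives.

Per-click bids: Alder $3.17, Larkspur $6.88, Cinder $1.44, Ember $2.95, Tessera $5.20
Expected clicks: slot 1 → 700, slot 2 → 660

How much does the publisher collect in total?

Total revenue: $5732.20

Per-click bids in order: $6.88 (Larkspur) > $5.20 (Tessera) > $3.17 (Alder) > …
Slot 1: Larkspur pays $5.20 × 700 = $3640.00
Slot 2: Tessera pays $3.17 × 660 = $2092.20
Total = $5732.20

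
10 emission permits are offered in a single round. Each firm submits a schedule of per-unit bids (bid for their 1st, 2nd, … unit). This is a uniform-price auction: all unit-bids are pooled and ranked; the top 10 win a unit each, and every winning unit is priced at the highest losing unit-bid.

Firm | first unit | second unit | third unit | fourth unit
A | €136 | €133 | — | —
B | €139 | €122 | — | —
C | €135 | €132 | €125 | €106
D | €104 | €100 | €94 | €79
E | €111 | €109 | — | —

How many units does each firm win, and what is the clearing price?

Merging the schedules and taking the best 10: 139 (B-1), 136 (A-1), 135 (C-1), 133 (A-2), 132 (C-2), 125 (C-3), 122 (B-2), 111 (E-1), 109 (E-2), 106 (C-4)
The (k+1)-th unit-bid is €104.
Allocation: A 2, B 2, C 4, E 2.

A 2, B 2, C 4, E 2; clearing price €104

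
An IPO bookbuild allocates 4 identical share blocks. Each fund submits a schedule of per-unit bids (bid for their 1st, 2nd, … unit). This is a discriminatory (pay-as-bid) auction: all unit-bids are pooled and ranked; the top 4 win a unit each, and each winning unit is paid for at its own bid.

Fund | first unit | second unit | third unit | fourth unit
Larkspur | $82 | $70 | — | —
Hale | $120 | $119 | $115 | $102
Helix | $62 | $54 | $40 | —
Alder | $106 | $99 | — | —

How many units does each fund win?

Alder 1, Hale 3

All unit-bids, highest first — top 4: 120 (Hale-1), 119 (Hale-2), 115 (Hale-3), 106 (Alder-1)
Next rejected bid: $102 (not a price — pay-as-bid).
Allocation: Alder 1, Hale 3.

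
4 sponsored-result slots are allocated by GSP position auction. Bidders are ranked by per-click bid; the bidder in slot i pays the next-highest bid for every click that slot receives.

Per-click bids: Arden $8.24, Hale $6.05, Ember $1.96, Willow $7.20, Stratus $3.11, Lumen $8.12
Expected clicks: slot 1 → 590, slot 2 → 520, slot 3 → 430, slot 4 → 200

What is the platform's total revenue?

Total revenue: $11758.30

Sorting advertisers: $8.24 (Arden) > $8.12 (Lumen) > $7.20 (Willow) > $6.05 (Hale) > $3.11 (Stratus) > …
Slot 1: Arden pays $8.12 × 590 = $4790.80
Slot 2: Lumen pays $7.20 × 520 = $3744.00
Slot 3: Willow pays $6.05 × 430 = $2601.50
Slot 4: Hale pays $3.11 × 200 = $622.00
Total = $11758.30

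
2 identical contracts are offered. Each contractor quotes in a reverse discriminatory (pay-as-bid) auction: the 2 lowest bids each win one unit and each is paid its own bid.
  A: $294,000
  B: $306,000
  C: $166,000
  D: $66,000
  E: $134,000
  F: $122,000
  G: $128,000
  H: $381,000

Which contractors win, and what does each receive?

D $66,000, F $122,000

Ordering the bids: 66,000 (D), 122,000 (F), 128,000 (G), 134,000 (E), …
Winners (2 units): D, F.
Each winner is paid its own bid: D $66,000, F $122,000.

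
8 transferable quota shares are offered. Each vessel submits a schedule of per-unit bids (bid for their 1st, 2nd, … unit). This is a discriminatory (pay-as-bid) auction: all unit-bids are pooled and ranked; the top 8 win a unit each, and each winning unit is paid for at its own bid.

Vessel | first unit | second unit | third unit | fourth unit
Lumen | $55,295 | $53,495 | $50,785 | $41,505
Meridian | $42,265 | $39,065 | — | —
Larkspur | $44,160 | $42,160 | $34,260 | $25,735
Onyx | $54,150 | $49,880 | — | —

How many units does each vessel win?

All unit-bids, highest first — top 8: 55,295 (Lumen-1), 54,150 (Onyx-1), 53,495 (Lumen-2), 50,785 (Lumen-3), 49,880 (Onyx-2), 44,160 (Larkspur-1), 42,265 (Meridian-1), 42,160 (Larkspur-2)
Next rejected bid: $41,505 (not a price — pay-as-bid).
Allocation: Larkspur 2, Lumen 3, Meridian 1, Onyx 2.

Larkspur 2, Lumen 3, Meridian 1, Onyx 2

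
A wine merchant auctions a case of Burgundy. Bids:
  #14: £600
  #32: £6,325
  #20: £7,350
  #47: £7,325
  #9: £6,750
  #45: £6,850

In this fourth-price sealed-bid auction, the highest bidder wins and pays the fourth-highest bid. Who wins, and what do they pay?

#20 pays £6,750

Bids in order: 7,350 (#20) > 7,325 (#47) > 6,850 (#45) > 6,750 (#9) > 6,325 (#32) > 600 (#14)
#20 is highest; pays the fourth-highest bid, £6,750.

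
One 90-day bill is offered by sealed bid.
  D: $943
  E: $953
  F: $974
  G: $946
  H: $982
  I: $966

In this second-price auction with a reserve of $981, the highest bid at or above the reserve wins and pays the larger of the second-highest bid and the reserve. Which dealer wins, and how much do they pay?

H pays $981

Bids ranked: 982 (H) > 974 (F) > 966 (I) > 953 (E) > 946 (G) > 943 (D)
Highest eligible bid: H at $982.
max(second-highest $974, reserve $981) = $981.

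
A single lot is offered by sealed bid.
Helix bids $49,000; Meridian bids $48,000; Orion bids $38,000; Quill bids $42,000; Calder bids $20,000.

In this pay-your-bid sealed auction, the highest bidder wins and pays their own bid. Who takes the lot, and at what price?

Helix pays $49,000

Rule: the highest bidder wins and pays their own bid.
Bids in order: 49,000 (Helix) > 48,000 (Meridian) > 42,000 (Quill) > 38,000 (Orion) > 20,000 (Calder)
Helix has the highest bid and pays exactly that: $49,000.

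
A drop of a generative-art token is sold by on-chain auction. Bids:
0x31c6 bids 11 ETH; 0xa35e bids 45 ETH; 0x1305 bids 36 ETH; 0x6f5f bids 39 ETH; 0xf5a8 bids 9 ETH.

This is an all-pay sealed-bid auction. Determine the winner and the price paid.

Bids ranked: 45 (0xa35e) > 39 (0x6f5f) > 36 (0x1305) > 11 (0x31c6) > 9 (0xf5a8)
0xa35e is highest and takes the item; every bidder forfeits their bid.

0xa35e pays 45 ETH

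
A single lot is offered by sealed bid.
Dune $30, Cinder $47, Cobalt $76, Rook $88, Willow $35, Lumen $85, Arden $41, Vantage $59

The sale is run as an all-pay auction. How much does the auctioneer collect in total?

Total revenue: $461

Bids in order: 88 (Rook) > 85 (Lumen) > 76 (Cobalt) > 59 (Vantage) > 47 (Cinder) > 41 (Arden) > …
Every bidder forfeits their bid regardless of winning.
Revenue = 30 + 47 + 76 + 88 + 35 + 85 + 41 + 59 = $461.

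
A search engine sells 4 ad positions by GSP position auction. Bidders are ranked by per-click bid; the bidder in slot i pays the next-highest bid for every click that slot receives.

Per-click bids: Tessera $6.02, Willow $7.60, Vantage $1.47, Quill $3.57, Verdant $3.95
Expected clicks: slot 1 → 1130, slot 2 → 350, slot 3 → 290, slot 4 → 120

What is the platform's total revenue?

Sorting advertisers: $7.60 (Willow) > $6.02 (Tessera) > $3.95 (Verdant) > $3.57 (Quill) > $1.47 (Vantage)
Slot 1: Willow pays $6.02 × 1130 = $6802.60
Slot 2: Tessera pays $3.95 × 350 = $1382.50
Slot 3: Verdant pays $3.57 × 290 = $1035.30
Slot 4: Quill pays $1.47 × 120 = $176.40
Total = $9396.80

Total revenue: $9396.80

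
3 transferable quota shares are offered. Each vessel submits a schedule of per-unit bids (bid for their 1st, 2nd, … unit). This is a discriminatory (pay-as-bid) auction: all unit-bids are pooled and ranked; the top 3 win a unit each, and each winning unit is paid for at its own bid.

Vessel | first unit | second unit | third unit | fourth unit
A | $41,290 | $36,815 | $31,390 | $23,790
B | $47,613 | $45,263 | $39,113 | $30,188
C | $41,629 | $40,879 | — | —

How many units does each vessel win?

B 2, C 1

Pooled unit-bids ranked (top 3): 47,613 (B-1), 45,263 (B-2), 41,629 (C-1)
Next rejected bid: $41,290 (not a price — pay-as-bid).
Allocation: B 2, C 1.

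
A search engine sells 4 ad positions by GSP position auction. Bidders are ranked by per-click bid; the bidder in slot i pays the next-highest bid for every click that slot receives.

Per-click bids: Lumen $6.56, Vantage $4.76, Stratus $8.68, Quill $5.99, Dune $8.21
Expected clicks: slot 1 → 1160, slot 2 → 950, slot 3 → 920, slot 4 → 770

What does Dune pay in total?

Dune pays $6232.00

Sorting advertisers: $8.68 (Stratus) > $8.21 (Dune) > $6.56 (Lumen) > $5.99 (Quill) > $4.76 (Vantage)
Dune holds slot 2 → pays next bid $6.56 × 950 clicks = $6232.00.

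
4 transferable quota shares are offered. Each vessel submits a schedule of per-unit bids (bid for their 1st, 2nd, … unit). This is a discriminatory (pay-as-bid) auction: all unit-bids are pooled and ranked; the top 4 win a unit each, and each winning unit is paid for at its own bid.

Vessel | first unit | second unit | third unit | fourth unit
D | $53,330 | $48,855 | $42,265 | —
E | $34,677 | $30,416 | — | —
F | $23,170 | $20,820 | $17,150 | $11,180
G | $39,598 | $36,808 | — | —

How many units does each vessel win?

Merging the schedules and taking the best 4: 53,330 (D-1), 48,855 (D-2), 42,265 (D-3), 39,598 (G-1)
Next rejected bid: $36,808 (not a price — pay-as-bid).
Allocation: D 3, G 1.

D 3, G 1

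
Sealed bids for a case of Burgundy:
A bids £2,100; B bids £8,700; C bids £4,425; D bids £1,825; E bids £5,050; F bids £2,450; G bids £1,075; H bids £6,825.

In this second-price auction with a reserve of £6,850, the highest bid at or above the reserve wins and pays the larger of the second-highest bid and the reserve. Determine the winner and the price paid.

B pays £6,850

Bids ranked: 8,700 (B) > 6,825 (H) > 5,050 (E) > 4,425 (C) > 2,450 (F) > 2,100 (A) > …
Highest eligible bid: B at £8,700.
max(second-highest £6,825, reserve £6,850) = £6,850.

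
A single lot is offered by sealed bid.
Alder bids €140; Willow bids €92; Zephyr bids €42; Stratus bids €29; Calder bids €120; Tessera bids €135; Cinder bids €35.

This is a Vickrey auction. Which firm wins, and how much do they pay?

Alder pays €135

Bids in order: 140 (Alder) > 135 (Tessera) > 120 (Calder) > 92 (Willow) > 42 (Zephyr) > 35 (Cinder) > …
Alder is highest; pays the second-highest bid, €135.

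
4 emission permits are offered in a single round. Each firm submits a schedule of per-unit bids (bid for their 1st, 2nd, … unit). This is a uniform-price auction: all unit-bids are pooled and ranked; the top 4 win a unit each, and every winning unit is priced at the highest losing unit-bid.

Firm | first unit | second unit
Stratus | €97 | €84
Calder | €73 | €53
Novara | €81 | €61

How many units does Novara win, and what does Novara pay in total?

Novara: 1 unit, pays €61

All unit-bids, highest first — top 4: 97 (Stratus-1), 84 (Stratus-2), 81 (Novara-1), 73 (Calder-1)
The (k+1)-th unit-bid is €61.
Novara wins 1 unit(s) at €61 each.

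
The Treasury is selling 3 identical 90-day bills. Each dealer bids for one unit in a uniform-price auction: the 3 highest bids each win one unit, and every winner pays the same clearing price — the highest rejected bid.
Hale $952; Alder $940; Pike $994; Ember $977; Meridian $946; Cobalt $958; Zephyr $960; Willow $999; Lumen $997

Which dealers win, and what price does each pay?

Willow, Lumen, Pike; each pays $977

Ordering the bids: 999 (Willow), 997 (Lumen), 994 (Pike), 977 (Ember), 960 (Zephyr), …
The 3 highest are Willow, Lumen, Pike.
First losing bid is Ember's $977, which sets the uniform price.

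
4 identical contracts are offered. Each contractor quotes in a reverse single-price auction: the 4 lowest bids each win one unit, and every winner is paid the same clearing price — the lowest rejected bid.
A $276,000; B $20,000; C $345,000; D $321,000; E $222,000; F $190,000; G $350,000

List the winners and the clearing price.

Bids ranked low→high: 20,000 (B), 190,000 (F), 222,000 (E), 276,000 (A), 321,000 (D), 345,000 (C), …
The 4 lowest are B, F, E, A.
Lowest unsuccessful bid: $321,000 → clearing price.

B, F, E, A; each is paid $321,000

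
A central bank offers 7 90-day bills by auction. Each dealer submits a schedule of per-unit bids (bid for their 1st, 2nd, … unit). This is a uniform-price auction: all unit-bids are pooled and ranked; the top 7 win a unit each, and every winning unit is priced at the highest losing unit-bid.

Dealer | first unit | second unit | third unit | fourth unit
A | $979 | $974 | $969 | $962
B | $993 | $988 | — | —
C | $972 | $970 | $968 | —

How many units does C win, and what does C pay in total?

Merging the schedules and taking the best 7: 993 (B-1), 988 (B-2), 979 (A-1), 974 (A-2), 972 (C-1), 970 (C-2), 969 (A-3)
The (k+1)-th unit-bid is $968.
C wins 2 unit(s) at $968 each.

C: 2 units, pays $1,936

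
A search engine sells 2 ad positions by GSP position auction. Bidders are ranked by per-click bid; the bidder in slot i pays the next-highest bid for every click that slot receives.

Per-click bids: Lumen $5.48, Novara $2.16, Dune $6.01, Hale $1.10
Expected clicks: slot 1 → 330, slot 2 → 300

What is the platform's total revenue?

Sorting advertisers: $6.01 (Dune) > $5.48 (Lumen) > $2.16 (Novara) > …
Slot 1: Dune pays $5.48 × 330 = $1808.40
Slot 2: Lumen pays $2.16 × 300 = $648.00
Total = $2456.40

Total revenue: $2456.40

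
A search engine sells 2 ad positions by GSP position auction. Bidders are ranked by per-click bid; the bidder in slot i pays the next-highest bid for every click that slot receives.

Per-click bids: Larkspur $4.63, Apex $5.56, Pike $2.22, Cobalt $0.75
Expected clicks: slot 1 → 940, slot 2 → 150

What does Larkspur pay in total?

Per-click bids in order: $5.56 (Apex) > $4.63 (Larkspur) > $2.22 (Pike) > …
Larkspur holds slot 2 → pays next bid $2.22 × 150 clicks = $333.00.

Larkspur pays $333.00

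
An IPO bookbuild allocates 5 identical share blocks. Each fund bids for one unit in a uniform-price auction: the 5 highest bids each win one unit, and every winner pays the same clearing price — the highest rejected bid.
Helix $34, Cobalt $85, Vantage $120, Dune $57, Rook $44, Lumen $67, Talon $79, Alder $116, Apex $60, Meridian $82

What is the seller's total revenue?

Bids ranked high→low: 120 (Vantage), 116 (Alder), 85 (Cobalt), 82 (Meridian), 79 (Talon), 67 (Lumen), 60 (Apex), …
Winners (5 units): Vantage, Alder, Cobalt, Meridian, Talon.
Clearing price = highest rejected bid = $67.
Total revenue = 5 × $67 = $335.

Total revenue: $335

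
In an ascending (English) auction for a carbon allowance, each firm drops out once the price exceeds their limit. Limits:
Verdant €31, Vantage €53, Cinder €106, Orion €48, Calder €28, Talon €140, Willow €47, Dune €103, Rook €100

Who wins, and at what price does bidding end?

Limits in order: 140 (Talon) > 106 (Cinder) > 103 (Dune) > 100 (Rook) > 53 (Vantage) > 48 (Orion) > …
Bidding ends when Cinder exits at €106; Talon takes it.

Talon wins at €106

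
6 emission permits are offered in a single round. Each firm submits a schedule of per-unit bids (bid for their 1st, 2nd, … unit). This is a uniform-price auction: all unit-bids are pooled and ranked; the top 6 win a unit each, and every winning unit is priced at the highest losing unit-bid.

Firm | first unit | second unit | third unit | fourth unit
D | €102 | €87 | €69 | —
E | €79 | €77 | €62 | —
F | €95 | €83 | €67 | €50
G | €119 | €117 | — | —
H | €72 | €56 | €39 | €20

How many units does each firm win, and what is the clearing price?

All unit-bids, highest first — top 6: 119 (G-1), 117 (G-2), 102 (D-1), 95 (F-1), 87 (D-2), 83 (F-2)
The (k+1)-th unit-bid is €79.
Allocation: D 2, F 2, G 2.

D 2, F 2, G 2; clearing price €79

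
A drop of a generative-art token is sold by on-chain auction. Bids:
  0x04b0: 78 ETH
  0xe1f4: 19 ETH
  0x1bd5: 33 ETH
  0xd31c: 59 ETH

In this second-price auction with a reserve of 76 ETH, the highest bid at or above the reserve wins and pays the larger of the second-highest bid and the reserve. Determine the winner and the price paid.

0x04b0 pays 76 ETH

Sorting bids: 78 (0x04b0) > 59 (0xd31c) > 33 (0x1bd5) > 19 (0xe1f4)
Highest eligible bid: 0x04b0 at 78 ETH.
max(second-highest 59 ETH, reserve 76 ETH) = 76 ETH.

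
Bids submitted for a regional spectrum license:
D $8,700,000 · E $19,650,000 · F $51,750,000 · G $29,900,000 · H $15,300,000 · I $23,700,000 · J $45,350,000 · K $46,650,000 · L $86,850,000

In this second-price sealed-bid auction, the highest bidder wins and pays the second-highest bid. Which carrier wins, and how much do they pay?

L pays $51,750,000

Bids ranked: 86,850,000 (L) > 51,750,000 (F) > 46,650,000 (K) > 45,350,000 (J) > 29,900,000 (G) > 23,700,000 (I) > …
L wins with the highest bid; price is set by the runner-up at $51,750,000.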